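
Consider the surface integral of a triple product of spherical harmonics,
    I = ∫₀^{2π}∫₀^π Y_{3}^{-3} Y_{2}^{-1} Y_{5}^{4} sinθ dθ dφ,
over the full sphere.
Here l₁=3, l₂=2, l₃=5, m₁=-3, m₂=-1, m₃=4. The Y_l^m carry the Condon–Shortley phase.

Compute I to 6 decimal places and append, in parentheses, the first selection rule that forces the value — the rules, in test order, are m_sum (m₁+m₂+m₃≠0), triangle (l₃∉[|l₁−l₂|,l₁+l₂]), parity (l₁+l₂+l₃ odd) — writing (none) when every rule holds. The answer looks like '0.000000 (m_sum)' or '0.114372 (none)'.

Rules hold: Σm=0, L=10 even, 1≤5≤5.
N = 7·5·11 = 385
Δ = 0!·6!·4!/11! = 1/2310
Racah Σ t=0..0: t=0:+1/144 = 1/144
⇒ 3j(3 2 5; 0 0 0)² = 10/231, sgn -1
Racah Σ t=0..0: t=0:+1/4320 = 1/4320
⇒ 3j(3 2 5; -3 -1 4)² = 2/55, sgn -1
4πI² = N·(3j₀)²·(3jₘ)² = 20/33
I = +1·√(0.606061/4π) = 0.21961050
No selection rule forces the value: the integral is nonzero (none).

0.219610 (none)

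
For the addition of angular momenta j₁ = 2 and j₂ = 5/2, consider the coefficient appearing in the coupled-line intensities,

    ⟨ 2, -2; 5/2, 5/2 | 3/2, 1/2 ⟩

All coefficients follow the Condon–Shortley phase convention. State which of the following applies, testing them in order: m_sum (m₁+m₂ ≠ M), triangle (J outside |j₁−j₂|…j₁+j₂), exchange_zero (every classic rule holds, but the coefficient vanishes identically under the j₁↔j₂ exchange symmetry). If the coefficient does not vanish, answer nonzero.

m-sum: m₁+m₂ = -2+5/2 = 1/2, M = 1/2  ✓
triangle: |j₁−j₂| = 1/2 ≤ J = 3/2 ≤ j₁+j₂ = 9/2  ✓
exchange: j₁≠j₂ or m₁≠m₂ — the exchange symmetry imposes no constraint here
value check: CG = −√(8/21) = -0.617213 ≠ 0

nonzero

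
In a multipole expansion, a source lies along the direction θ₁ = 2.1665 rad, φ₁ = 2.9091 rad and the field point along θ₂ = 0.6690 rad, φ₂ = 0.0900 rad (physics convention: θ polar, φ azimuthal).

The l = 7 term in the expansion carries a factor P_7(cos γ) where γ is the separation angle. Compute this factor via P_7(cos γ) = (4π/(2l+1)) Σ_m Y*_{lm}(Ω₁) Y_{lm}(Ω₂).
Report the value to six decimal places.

0.221192

Term-by-term m-sum for l=7 (normalisation 4π/15 = 0.837758):
  m=-7: Y*=(0.007539, 0.132928)  Y=(0.014261, -0.010398)  product (0.001490, 0.001817)
  m=-6: Y*=(-0.059073, 0.332476)  Y=(0.071642, -0.042944)  product (0.010046, 0.026356)
  m=-5: Y*=(-0.175107, 0.404731)  Y=(0.212215, -0.102511)  product (0.004329, 0.103840)
  m=-4: Y*=(-0.126285, 0.169322)  Y=(0.398532, -0.150009)  product (-0.024929, 0.086424)
  m=-3: Y*=(0.173378, -0.145289)  Y=(0.420584, -0.116400)  product (0.056009, -0.081287)
  m=-2: Y*=(0.293406, -0.147194)  Y=(0.067776, -0.012333)  product (0.018071, -0.013595)
  m=-1: Y*=(-0.093950, 0.022245)  Y=(-0.370984, 0.033479)  product (0.034109, -0.011398)
  m=+0: Y*=(-0.339833, -0.000000)  Y=(-0.193564, 0.000000)  product (0.065779, 0.000000)
  m=+1: Y*=(0.093950, 0.022245)  Y=(0.370984, 0.033479)  product (0.034109, 0.011398)
  m=+2: Y*=(0.293406, 0.147194)  Y=(0.067776, 0.012333)  product (0.018071, 0.013595)
  m=+3: Y*=(-0.173378, -0.145289)  Y=(-0.420584, -0.116400)  product (0.056009, 0.081287)
  m=+4: Y*=(-0.126285, -0.169322)  Y=(0.398532, 0.150009)  product (-0.024929, -0.086424)
  m=+5: Y*=(0.175107, 0.404731)  Y=(-0.212215, -0.102511)  product (0.004329, -0.103840)
  m=+6: Y*=(-0.059073, -0.332476)  Y=(0.071642, 0.042944)  product (0.010046, -0.026356)
  m=+7: Y*=(-0.007539, 0.132928)  Y=(-0.014261, -0.010398)  product (0.001490, -0.001817)
Accumulated sum (0.264028, -0.000000); after 4π/(2l+1) scaling, (0.221192, -0.000000) ⇒ P_7 = 0.221192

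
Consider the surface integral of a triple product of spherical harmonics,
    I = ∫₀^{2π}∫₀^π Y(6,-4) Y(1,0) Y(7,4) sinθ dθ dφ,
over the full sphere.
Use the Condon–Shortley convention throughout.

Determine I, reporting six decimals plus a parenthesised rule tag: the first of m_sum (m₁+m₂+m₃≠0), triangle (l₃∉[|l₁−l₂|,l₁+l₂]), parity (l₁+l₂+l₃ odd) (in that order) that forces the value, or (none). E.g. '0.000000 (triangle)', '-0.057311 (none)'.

m-sum 0 ✓  L=14 even ✓  5≤7≤7 ✓
Π(2lᵢ+1) = 13×3×15 = 585
triangle coeff Δ(6,1,7) = 1/1365
Σ_t [0,0]: t=0:+1/518400 = 1/518400
(3j)²=7/195 [(6 1 7; 0 0 0)], sign=-1
Σ_t [0,0]: t=0:+1/7257600 = 1/7257600
(3j)²=11/455 [(6 1 7; -4 0 4)], sign=-1
⇒ 4πI² = 33/65
I = (+1)√(33/65/(4π)) = 0.20099968
No selection rule forces the value: the integral is nonzero (none).

0.201000 (none)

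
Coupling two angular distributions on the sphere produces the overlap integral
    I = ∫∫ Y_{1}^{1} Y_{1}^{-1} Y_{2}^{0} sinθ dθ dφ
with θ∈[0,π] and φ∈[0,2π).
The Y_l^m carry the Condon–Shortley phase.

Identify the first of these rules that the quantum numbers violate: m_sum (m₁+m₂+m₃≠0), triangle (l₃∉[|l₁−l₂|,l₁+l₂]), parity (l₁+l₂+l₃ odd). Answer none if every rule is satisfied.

m₁+m₂+m₃ = 1 − 1 + 0 = 0  ✓
triangle: |1−1|=0 ≤ l₃=2 ≤ 1+1=2  ✓
parity: l₁+l₂+l₃ = 4 is even  ✓

none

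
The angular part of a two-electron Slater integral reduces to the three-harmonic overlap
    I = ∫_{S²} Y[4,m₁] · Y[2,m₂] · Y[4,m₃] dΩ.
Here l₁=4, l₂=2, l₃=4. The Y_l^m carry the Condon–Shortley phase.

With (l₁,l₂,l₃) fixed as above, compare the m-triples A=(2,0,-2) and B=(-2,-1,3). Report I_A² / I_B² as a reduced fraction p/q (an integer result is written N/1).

l's match ⇒ only the (l;m) 3-j factors differ between A and B.
A: triangle coeff Δ(4,2,4) = 1/13860; Σ_t [0,2]: t=0:+1/192 t=1:−1/120 t=2:+1/2880 = -1/360; (3j)²=16/3465 [(4 2 4; 2 0 -2)], sign=-1
B: triangle coeff Δ(4,2,4) = 1/13860; Σ_t [0,1]: t=0:+1/1440 t=1:−1/240 = -1/288; (3j)²=5/132 [(4 2 4; -2 -1 3)], sign=+1
I_A²/I_B² = (16/3465)/(5/132) = 64/525

64/525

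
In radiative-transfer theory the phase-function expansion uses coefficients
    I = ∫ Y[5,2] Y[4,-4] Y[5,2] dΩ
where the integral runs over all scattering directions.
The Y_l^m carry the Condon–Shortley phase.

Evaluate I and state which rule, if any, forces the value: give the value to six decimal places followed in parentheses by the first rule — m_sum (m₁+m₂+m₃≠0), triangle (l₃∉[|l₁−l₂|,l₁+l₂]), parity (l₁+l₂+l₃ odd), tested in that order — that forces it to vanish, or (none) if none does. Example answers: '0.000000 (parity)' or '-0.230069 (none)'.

0.181552 (none)

Rules hold: Σm=0, L=14 even, 1≤5≤9.
N = 11·9·11 = 1089
Δ = 4!·6!·4!/15! = 1/3153150
Racah Σ t=0..4: t=0:+1/69120 t=1:−1/1728 t=2:+1/576 t=3:−1/1728 t=4:+1/69120 = 7/11520
⇒ 3j(5 4 5; 0 0 0)² = 2/143, sgn -1
Racah Σ t=0..0: t=0:+1/20736 = 1/20736
⇒ 3j(5 4 5; 2 -4 2)² = 35/1287, sgn -1
4πI² = N·(3j₀)²·(3jₘ)² = 70/169
I = +1·√(0.414201/4π) = 0.18155187
No selection rule forces the value: the integral is nonzero (none).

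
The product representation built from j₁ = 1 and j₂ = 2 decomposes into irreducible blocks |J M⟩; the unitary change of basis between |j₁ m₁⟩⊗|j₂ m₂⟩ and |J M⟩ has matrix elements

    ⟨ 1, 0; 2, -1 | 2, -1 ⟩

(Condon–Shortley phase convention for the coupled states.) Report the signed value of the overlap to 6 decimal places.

triangle: 1!*1!*3!/6! = 6/720
(j±m)!: 1!*1!*1!*3!*1!*3! = 36
prefactor² = (2J+1)*Δ*N² = 3/2
  k=0: +1/(0!*1!*1!*1!*0!*2!) = 1/2
  k=1: −1/(1!*0!*0!*0!*1!*3!) = -1/6
Σ = 1/3  ⇒  CG² = 3/2*(1/3)² = 1/6
CG = +√(1/6) = +0.408248

+0.408248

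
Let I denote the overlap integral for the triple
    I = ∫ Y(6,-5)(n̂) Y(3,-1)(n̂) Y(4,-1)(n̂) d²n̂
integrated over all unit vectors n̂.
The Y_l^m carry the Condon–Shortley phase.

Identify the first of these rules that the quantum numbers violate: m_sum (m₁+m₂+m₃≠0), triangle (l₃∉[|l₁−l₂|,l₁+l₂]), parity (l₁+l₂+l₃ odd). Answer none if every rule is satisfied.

azimuthal sum: -5 − 1 − 1 = -7  ✗
3 ≤ 4 ≤ 9 (triangle on l)
L = 6 + 3 + 4 = 13 (odd)

m_sum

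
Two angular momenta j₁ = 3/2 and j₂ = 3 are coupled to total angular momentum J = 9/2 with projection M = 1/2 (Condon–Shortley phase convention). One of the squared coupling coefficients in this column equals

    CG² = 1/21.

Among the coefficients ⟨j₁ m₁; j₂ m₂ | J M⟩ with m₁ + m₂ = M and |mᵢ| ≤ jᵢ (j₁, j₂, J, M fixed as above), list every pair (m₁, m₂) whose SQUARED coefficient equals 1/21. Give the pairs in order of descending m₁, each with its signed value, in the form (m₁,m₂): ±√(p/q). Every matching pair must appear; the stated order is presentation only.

Admissible pairs with m₁+m₂ = M = 1/2: (-3/2,2), (-1/2,1), (1/2,0), (3/2,-1)
  (m₁,m₂)=(3/2,-1): CG² = 5/42, CG = +√(5/42)
  (m₁,m₂)=(1/2,0): CG² = 10/21, CG = +√(10/21)
  (m₁,m₂)=(-1/2,1): CG² = 5/14, CG = +√(5/14)
  (m₁,m₂)=(-3/2,2): CG² = 1/21, CG = +√(1/21)   ← matches the target
Pairs with CG² = 1/21: (-3/2,2): +√(1/21)

(-3/2,2): +√(1/21)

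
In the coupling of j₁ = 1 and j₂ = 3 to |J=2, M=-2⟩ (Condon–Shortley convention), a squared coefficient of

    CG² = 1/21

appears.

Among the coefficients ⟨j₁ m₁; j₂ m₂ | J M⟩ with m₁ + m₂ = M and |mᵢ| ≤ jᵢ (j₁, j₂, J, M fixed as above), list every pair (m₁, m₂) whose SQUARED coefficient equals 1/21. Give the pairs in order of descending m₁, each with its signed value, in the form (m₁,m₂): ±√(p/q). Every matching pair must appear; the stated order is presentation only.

Admissible pairs with m₁+m₂ = M = -2: (-1,-1), (0,-2), (1,-3)
  (m₁,m₂)=(1,-3): CG² = 5/7, CG = +√(5/7)
  (m₁,m₂)=(0,-2): CG² = 5/21, CG = −√(5/21)
  (m₁,m₂)=(-1,-1): CG² = 1/21, CG = +√(1/21)   ← matches the target
Pairs with CG² = 1/21: (-1,-1): +√(1/21)

(-1,-1): +√(1/21)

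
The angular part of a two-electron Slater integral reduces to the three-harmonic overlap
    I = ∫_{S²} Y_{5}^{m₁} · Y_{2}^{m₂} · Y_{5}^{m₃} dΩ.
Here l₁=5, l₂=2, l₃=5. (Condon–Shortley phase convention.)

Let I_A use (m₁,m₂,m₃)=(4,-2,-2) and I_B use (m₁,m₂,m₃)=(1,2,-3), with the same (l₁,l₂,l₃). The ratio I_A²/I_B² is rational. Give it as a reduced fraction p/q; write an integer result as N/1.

Same 5,2,5: normalisation and zero-m 3j drop out of the ratio.
A: Δ: 2! 8! 2! / 13! → 1/38610; sum: t=0:+1/20160 = 1/20160; 3j²(5 2 5; 4 -2 -2) = Δ·Π!·Σ² = 12/715  (sign -1)
B: Δ: 2! 8! 2! / 13! → 1/38610; sum: t=2:+1/5760 = 1/5760; 3j²(5 2 5; 1 2 -3) = Δ·Π!·Σ² = 56/2145  (sign +1)
I_A²/I_B² = (12/715)/(56/2145) = 9/14

9/14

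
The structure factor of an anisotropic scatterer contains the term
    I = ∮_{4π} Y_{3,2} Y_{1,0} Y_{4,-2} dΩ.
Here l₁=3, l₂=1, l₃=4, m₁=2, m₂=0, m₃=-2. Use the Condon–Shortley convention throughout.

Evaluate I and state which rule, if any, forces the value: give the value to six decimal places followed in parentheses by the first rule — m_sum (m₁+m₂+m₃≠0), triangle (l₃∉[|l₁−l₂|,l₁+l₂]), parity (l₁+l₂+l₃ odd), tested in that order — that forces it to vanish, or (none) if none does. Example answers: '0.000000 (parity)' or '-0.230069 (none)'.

0.213244 (none)

Checks pass: Σm=0; 8 even; l₃=4∈[2,4].
(2·3+1)(2·1+1)(2·4+1) = 189
Δ: 0! 6! 2! / 9! → 1/252
sum: t=0:+1/36 = 1/36
3j²(3 1 4; 0 0 0) = Δ·Π!·Σ² = 4/63  (sign +1)
sum: t=0:+1/120 = 1/120
3j²(3 1 4; 2 0 -2) = Δ·Π!·Σ² = 1/21  (sign +1)
combine: 4πI² = 189·4/63·1/21 = 4/7
take √, sign +1: I = 0.21324362
No selection rule forces the value: the integral is nonzero (none).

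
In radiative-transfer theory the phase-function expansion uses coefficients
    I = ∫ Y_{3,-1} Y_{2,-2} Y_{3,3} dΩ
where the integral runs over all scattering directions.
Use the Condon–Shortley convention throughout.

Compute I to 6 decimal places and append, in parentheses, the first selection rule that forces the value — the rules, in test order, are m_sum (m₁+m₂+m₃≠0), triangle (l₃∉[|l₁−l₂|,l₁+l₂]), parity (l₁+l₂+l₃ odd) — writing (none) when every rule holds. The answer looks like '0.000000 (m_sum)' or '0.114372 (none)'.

Checks pass: Σm=0; 8 even; l₃=3∈[1,5].
(2·3+1)(2·2+1)(2·3+1) = 245
Δ: 2! 4! 2! / 9! → 1/3780
sum: t=0:+1/24 t=1:−1/4 t=2:+1/24 = -1/6
3j²(3 2 3; 0 0 0) = Δ·Π!·Σ² = 4/105  (sign +1)
sum: t=0:+1/96 = 1/96
3j²(3 2 3; -1 -2 3) = Δ·Π!·Σ² = 1/42  (sign +1)
combine: 4πI² = 245·4/105·1/42 = 2/9
take √, sign +1: I = 0.13298076
No selection rule forces the value: the integral is nonzero (none).

0.132981 (none)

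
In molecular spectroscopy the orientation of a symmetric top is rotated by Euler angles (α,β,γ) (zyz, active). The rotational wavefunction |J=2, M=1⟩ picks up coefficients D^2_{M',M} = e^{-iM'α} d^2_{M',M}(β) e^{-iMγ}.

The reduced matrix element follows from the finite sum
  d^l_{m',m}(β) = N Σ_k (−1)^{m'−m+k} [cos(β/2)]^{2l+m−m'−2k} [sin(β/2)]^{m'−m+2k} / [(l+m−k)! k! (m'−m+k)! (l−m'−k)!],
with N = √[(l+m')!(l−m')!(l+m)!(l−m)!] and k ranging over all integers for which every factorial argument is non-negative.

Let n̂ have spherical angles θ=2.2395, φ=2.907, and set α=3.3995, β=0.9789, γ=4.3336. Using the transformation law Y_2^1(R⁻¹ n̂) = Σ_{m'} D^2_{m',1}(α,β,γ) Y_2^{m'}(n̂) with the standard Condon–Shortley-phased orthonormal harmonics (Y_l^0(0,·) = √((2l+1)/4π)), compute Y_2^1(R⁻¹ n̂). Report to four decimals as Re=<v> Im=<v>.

Re=-0.0021 Im=-0.1714

Need the full column D^2_{m',1} for m'=−2..2 at α=3.3995, β=0.9789, γ=4.3336.
cos(β/2)=0.882592, sin(β/2)=0.470141
d^2_{-2,1}: single k=3 term ⇒ +0.183431;  D = -0.143069+0.114796i
d^2_{-1,1}: k∈[2..3] ⇒ +0.516531 -0.048855 = +0.467676;  D = +0.278053-0.376041i
d^2_{0,1}: k∈[1..2] ⇒ +0.791740 -0.224656 = +0.567084;  D = -0.209705+0.526885i
d^2_{1,1}: k∈[0..1] ⇒ +0.606791 -0.516531 = +0.090260;  D = +0.010884-0.089602i
d^2_{2,1}: single k=0 term ⇒ -0.646453;  D = -0.088304-0.640394i
Y_2^{m'}(θ=2.2395,φ=2.907) and Σ D·Y over m':
  (-0.1431+0.1148i)·(+0.2121+0.1075i)  (+0.2781-0.3760i)·(+0.3655+0.0874i)  (-0.2097+0.5269i)·(+0.0483+0.0000i)  (+0.0109-0.0896i)·(-0.3655+0.0874i)  (-0.0883-0.6404i)·(+0.2121-0.1075i)
Y_2^1(R⁻¹ n̂) = -0.002075-0.171389i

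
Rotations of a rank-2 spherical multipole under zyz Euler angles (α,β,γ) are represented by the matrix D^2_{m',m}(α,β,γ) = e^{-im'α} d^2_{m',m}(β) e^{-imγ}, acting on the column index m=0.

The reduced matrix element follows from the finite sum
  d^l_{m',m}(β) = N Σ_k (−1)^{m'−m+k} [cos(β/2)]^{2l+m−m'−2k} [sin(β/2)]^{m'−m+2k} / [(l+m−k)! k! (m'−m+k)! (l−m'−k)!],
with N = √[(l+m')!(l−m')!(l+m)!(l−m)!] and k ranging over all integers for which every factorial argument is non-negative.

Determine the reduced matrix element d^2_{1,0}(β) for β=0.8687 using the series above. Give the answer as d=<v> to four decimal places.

d^2_{1,0}(β=0.8687) via the finite sum:
With c≡cos(β/2)=0.907144 and s≡sin(β/2)=0.420821, N=[6·1·2·2]^{1/2}=4.898979
k: max(0,(0)−(1))=0 … min(2+(0),2−(1))=1
  k=0: (−1)^1·4.8990/(2)·0.9071^3·0.4208^1 = -0.769487
  k=1: (−1)^2·4.8990/(2)·0.9071^1·0.4208^3 = +0.165594
d^2_{1,0}(0.8687) = -0.769487 +0.165594 = -0.603893

d=-0.6039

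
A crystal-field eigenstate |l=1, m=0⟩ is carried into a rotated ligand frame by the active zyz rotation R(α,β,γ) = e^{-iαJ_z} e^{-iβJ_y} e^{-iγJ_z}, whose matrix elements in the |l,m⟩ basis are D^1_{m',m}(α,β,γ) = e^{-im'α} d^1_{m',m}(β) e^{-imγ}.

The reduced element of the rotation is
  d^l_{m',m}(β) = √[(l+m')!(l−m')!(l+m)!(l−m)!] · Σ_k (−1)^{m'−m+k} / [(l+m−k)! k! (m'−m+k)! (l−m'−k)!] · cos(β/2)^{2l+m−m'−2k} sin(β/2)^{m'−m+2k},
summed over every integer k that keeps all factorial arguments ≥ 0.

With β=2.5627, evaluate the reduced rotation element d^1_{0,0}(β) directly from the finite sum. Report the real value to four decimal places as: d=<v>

d^1_{0,0}(β=2.5627) via the finite sum:
With c≡cos(β/2)=0.285422 and s≡sin(β/2)=0.958402, N=[1·1·1·1]^{1/2}=1.000000
k: max(0,(0)−(0))=0 … min(1+(0),1−(0))=1
  k=0: (−1)^0·1.0000/(1)·0.2854^2·0.9584^0 = +0.081466
  k=1: (−1)^1·1.0000/(1)·0.2854^0·0.9584^2 = -0.918534
d^1_{0,0}(2.5627) = +0.081466 -0.918534 = -0.837069

d=-0.8371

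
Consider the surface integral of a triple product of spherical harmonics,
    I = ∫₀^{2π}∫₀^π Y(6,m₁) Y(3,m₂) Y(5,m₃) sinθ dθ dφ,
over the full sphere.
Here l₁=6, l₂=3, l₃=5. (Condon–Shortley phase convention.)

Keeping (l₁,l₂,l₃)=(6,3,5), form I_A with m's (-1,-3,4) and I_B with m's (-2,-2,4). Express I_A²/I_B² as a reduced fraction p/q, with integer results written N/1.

4/15

Shared (l₁,l₂,l₃)=(6,3,5): N and (l;000)² cancel in I_A²/I_B².
A: Δ = 4!·8!·2!/15! = 1/675675; Racah Σ t=0..0: t=0:+1/241920 = 1/241920; ⇒ 3j(6 3 5; -1 -3 4)² = 4/1001, sgn -1
B: Δ = 4!·8!·2!/15! = 1/675675; Racah Σ t=0..1: t=0:+1/967680 t=1:−1/60480 = -1/64512; ⇒ 3j(6 3 5; -2 -2 4)² = 15/1001, sgn +1
I_A²/I_B² = (4/1001)/(15/1001) = 4/15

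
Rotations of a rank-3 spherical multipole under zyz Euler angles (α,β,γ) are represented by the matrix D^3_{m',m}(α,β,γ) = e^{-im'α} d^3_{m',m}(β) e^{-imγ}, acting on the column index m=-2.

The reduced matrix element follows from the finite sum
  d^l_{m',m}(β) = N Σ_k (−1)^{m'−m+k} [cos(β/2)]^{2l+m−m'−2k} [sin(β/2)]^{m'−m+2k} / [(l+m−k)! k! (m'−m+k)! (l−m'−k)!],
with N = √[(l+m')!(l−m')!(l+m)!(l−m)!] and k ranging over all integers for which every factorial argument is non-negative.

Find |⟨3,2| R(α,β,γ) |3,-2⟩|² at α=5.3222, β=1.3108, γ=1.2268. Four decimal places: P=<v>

Split into d^3_{2,-2}(β=1.3108) × two z-phases.
With c≡cos(β/2)=0.792804 and s≡sin(β/2)=0.609476, N=[120·1·1·120]^{1/2}=120.000000
k∈{0,1} keeps every argument non-negative
  k=0: (−1)^4·120.0000/(24)·0.7928^2·0.6095^4 = +0.433640
  k=1: (−1)^5·120.0000/(120)·0.7928^0·0.6095^6 = -0.051256
d^3_{2,-2}(1.3108) = +0.433640 -0.051256 = +0.382385
|D^3_{2,-2}|² = |d^3_{2,-2}(β)|² = (+0.382385)² = 0.146218 (the z-rotation phases have unit modulus)

P=0.1462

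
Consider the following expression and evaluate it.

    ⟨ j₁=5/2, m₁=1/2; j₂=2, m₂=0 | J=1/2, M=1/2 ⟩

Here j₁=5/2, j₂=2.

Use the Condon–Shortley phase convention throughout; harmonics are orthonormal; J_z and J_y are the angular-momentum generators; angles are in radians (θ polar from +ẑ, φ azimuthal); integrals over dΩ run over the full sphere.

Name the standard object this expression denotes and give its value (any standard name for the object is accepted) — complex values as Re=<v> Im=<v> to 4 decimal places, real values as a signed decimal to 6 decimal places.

Clebsch–Gordan coefficient, +√(1/5) ≈ +0.447214

This is a Clebsch–Gordan (vector-coupling) coefficient.
j₁+j₂−J=4  J+j₁−j₂=1  J−j₁+j₂=0  j₁+j₂+J+1=6
(j₁±m₁, j₂±m₂, J±M) = (3,2,2,2,1,0)
P² = 16/5
sum k=2..2:
  [2] +1/4 = 1/4
S = 1/4
C² = P²·S² = 1/5 ; C = +0.447214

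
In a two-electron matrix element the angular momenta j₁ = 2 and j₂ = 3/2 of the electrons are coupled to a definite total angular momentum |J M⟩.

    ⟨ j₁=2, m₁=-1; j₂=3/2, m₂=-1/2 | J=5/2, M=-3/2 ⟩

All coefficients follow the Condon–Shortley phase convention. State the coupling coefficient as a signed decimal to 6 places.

√[6·1!3!2!/7! · 1!3!1!2!1!4!] = √(144/35)
  +(−1)^0/∏(0,1,3,1,0,1)! = 1/6  (running 1/6)
  +(−1)^1/∏(1,0,2,0,1,2)! = -1/4  (running -1/12)
⟨..|..⟩ = √(144/35)·(-1/12) = -0.169031

-0.169031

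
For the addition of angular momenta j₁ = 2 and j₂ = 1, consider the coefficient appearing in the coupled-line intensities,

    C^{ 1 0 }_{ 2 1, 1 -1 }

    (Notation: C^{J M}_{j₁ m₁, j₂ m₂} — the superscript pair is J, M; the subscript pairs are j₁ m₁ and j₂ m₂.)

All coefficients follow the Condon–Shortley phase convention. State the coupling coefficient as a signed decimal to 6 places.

j₁+j₂−J=2  J+j₁−j₂=2  J−j₁+j₂=0  j₁+j₂+J+1=5
(j₁±m₁, j₂±m₂, J±M) = (3,1,0,2,1,1)
P² = 6/5
sum k=0..0:
  [0] +1/2 = 1/2
S = 1/2
C² = P²·S² = 3/10 ; C = +0.547723

+0.547723  (= +√(3/10))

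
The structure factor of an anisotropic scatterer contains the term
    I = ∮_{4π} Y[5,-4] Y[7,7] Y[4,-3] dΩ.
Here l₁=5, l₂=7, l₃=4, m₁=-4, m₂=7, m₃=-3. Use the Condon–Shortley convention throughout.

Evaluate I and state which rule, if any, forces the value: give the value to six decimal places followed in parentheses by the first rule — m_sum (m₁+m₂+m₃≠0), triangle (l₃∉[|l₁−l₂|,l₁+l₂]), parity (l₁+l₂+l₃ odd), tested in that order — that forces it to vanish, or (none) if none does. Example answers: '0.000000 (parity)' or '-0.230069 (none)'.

Rules hold: Σm=0, L=16 even, 2≤4≤12.
N = 11·15·9 = 1485
Δ = 8!·2!·6!/17! = 1/6126120
Racah Σ t=3..5: t=3:−1/69120 t=4:+1/20736 t=5:−1/69120 = 1/51840
⇒ 3j(5 7 4; 0 0 0)² = 280/21879, sgn +1
Racah Σ t=8..8: t=8:+1/29030400 = 1/29030400
⇒ 3j(5 7 4; -4 7 -3)² = 21/680, sgn -1
4πI² = N·(3j₀)²·(3jₘ)² = 2205/3757
I = -1·√(0.586904/4π) = -0.21611194
No selection rule forces the value: the integral is nonzero (none).

-0.216112 (none)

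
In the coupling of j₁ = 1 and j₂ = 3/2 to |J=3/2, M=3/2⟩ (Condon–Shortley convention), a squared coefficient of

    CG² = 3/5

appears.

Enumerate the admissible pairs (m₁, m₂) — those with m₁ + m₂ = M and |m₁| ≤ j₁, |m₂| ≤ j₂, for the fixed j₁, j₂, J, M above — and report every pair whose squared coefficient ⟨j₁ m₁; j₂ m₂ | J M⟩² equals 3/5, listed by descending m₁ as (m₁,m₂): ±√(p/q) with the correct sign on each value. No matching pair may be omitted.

(0,3/2): −√(3/5)

Admissible pairs with m₁+m₂ = M = 3/2: (0,3/2), (1,1/2)
  (m₁,m₂)=(1,1/2): CG² = 2/5, CG = +√(2/5)
  (m₁,m₂)=(0,3/2): CG² = 3/5, CG = −√(3/5)   ← matches the target
Pairs with CG² = 3/5: (0,3/2): −√(3/5)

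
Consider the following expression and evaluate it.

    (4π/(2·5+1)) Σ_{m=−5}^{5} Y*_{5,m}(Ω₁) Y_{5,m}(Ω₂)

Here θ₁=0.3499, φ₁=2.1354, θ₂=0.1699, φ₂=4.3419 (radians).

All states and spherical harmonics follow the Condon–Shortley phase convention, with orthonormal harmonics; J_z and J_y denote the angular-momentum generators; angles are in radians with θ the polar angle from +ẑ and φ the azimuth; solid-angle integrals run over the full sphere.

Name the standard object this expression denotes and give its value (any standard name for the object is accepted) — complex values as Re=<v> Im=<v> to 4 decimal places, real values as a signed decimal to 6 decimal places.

Legendre polynomial (addition theorem), -0.093728

This sum is the spherical-harmonic addition theorem: it equals the Legendre polynomial P_l(cos γ) of the angle γ between the two directions.
Summing Y*_{l m}(θ₁,φ₁)·Y_{l m}(θ₂,φ₂) over m ∈ [−5, 5]; prefactor 4π/(2·5+1) = 1.142397:
  m=-5: Y*=(-0.000688, -0.002087)  Y=(-0.000062, -0.000018)  product (0.000000, 0.000000)
  m=-4: Y*=(-0.012085, 0.014714)  Y=(0.000105, 0.001178)  product (-0.000019, -0.000013)
  m=-3: Y*=(0.096019, 0.011872)  Y=(0.011606, -0.005740)  product (0.001183, -0.000413)
  m=-2: Y*=(-0.131729, -0.278660)  Y=(-0.067446, -0.061705)  product (-0.008310, 0.026923)
  m=-1: Y*=(-0.293719, 0.463732)  Y=(-0.141503, 0.364298)  product (-0.127374, -0.172621)
  m=+0: Y*=(0.251500, -0.000000)  Y=(0.743525, 0.000000)  product (0.186997, 0.000000)
  m=+1: Y*=(0.293719, 0.463732)  Y=(0.141503, 0.364298)  product (-0.127374, 0.172621)
  m=+2: Y*=(-0.131729, 0.278660)  Y=(-0.067446, 0.061705)  product (-0.008310, -0.026923)
  m=+3: Y*=(-0.096019, 0.011872)  Y=(-0.011606, -0.005740)  product (0.001183, 0.000413)
  m=+4: Y*=(-0.012085, -0.014714)  Y=(0.000105, -0.001178)  product (-0.000019, 0.000013)
  m=+5: Y*=(0.000688, -0.002087)  Y=(0.000062, -0.000018)  product (0.000000, -0.000000)
Σ over m = (-0.082045, 0.000000); ×(4π/11) → (-0.093728, 0.000000). Real part: -0.093728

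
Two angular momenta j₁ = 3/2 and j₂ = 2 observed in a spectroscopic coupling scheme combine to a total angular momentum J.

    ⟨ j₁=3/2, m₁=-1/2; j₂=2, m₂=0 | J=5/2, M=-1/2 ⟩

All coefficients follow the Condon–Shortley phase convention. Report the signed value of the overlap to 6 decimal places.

−√(3/35) ≈ -0.292770

j₁+j₂−J=1  J+j₁−j₂=2  J−j₁+j₂=3  j₁+j₂+J+1=7
(j₁±m₁, j₂±m₂, J±M) = (1,2,2,2,2,3)
P² = 48/35
sum k=0..1:
  [0] +1/4 = 1/4
  [1] −1/2 = -1/2
S = -1/4
C² = P²·S² = 3/35 ; C = -0.292770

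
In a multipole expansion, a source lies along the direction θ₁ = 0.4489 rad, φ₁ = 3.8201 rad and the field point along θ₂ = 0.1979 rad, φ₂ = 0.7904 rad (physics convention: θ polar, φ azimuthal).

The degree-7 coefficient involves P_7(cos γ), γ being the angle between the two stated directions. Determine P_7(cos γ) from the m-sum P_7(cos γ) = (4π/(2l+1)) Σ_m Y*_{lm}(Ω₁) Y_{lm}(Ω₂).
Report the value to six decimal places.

-0.233989

Summing Y*_{l m}(θ₁,φ₁)·Y_{l m}(θ₂,φ₂) over m ∈ [−7, 7]; prefactor 4π/(2·7+1) = 0.837758:
  [-7]  conj(Y_{7,-7})(Ω₁) = (-0.000054, 0.001449) ; Y_{7,-7}(Ω₂) = (0.000004, 0.000004) ; Δ = (-0.000000, 0.000000)
  [-6]  conj(Y_{7,-6})(Ω₁) = (-0.006737, -0.009023) ; Y_{7,-6}(Ω₂) = (0.000003, 0.000106) ; Δ = (0.000001, -0.000001)
  [-5]  conj(Y_{7,-5})(Ω₁) = (0.052259, 0.013397) ; Y_{7,-5}(Ω₂) = (-0.000854, 0.000898) ; Δ = (-0.000057, 0.000035)
  [-4]  conj(Y_{7,-4})(Ω₁) = (-0.161151, 0.073432) ; Y_{7,-4}(Ω₂) = (-0.010209, 0.000204) ; Δ = (0.001630, -0.000783)
  [-3]  conj(Y_{7,-3})(Ω₁) = (0.176848, -0.352745) ; Y_{7,-3}(Ω₂) = (-0.043270, -0.041991) ; Δ = (-0.022464, 0.007837)
  [-2]  conj(Y_{7,-2})(Ω₁) = (0.112223, 0.516920) ; Y_{7,-2}(Ω₂) = (-0.002456, -0.245550) ; Δ = (0.126654, -0.028826)
  [-1]  conj(Y_{7,-1})(Ω₁) = (-0.169747, -0.136849) ; Y_{7,-1}(Ω₂) = (0.428166, -0.432470) ; Δ = (-0.131863, 0.014816)
  [+0]  conj(Y_{7,0})(Ω₁) = (-0.398455, -0.000000) ; Y_{7,0}(Ω₂) = (0.569969, 0.000000) ; Δ = (-0.227107, -0.000000)
  [+1]  conj(Y_{7,1})(Ω₁) = (0.169747, -0.136849) ; Y_{7,1}(Ω₂) = (-0.428166, -0.432470) ; Δ = (-0.131863, -0.014816)
  [+2]  conj(Y_{7,2})(Ω₁) = (0.112223, -0.516920) ; Y_{7,2}(Ω₂) = (-0.002456, 0.245550) ; Δ = (0.126654, 0.028826)
  [+3]  conj(Y_{7,3})(Ω₁) = (-0.176848, -0.352745) ; Y_{7,3}(Ω₂) = (0.043270, -0.041991) ; Δ = (-0.022464, -0.007837)
  [+4]  conj(Y_{7,4})(Ω₁) = (-0.161151, -0.073432) ; Y_{7,4}(Ω₂) = (-0.010209, -0.000204) ; Δ = (0.001630, 0.000783)
  [+5]  conj(Y_{7,5})(Ω₁) = (-0.052259, 0.013397) ; Y_{7,5}(Ω₂) = (0.000854, 0.000898) ; Δ = (-0.000057, -0.000035)
  [+6]  conj(Y_{7,6})(Ω₁) = (-0.006737, 0.009023) ; Y_{7,6}(Ω₂) = (0.000003, -0.000106) ; Δ = (0.000001, 0.000001)
  [+7]  conj(Y_{7,7})(Ω₁) = (0.000054, 0.001449) ; Y_{7,7}(Ω₂) = (-0.000004, 0.000004) ; Δ = (-0.000000, -0.000000)
Σ over m = (-0.279304, -0.000000); ×(4π/15) → (-0.233989, -0.000000). Real part: -0.233989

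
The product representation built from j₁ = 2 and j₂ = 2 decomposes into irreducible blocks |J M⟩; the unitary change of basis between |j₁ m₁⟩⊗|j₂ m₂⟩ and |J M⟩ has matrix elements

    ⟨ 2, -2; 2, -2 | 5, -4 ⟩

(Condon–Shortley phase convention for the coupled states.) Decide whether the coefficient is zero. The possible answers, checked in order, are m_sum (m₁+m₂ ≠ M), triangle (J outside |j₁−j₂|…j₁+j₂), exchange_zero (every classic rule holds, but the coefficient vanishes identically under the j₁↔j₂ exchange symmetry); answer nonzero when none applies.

m-sum: m₁+m₂ = -2+(-2) = -4, M = -4  ✓
triangle: need |j₁−j₂| ≤ J ≤ j₁+j₂, i.e. J ∈ [0, 4]; J = 5 is outside ✗ ⇒ coefficient is 0

triangle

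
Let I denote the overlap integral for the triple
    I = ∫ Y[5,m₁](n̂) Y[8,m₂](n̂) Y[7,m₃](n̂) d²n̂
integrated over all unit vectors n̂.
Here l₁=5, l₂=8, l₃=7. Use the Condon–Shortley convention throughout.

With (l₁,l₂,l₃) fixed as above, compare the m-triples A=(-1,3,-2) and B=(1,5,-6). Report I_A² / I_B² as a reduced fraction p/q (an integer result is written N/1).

11163/9295

Shared (l₁,l₂,l₃)=(5,8,7): N and (l;000)² cancel in I_A²/I_B².
A: Δ = 6!·4!·10!/21! = 1/814773960; Racah Σ t=2..6: t=2:+1/418037760 t=3:−1/17418240 t=4:+1/5806080 t=5:−1/12441600 t=6:+1/248832000 = 61/1492992000; ⇒ 3j(5 8 7; -1 3 -2)² = 3721/503880, sgn -1
B: Δ = 6!·4!·10!/21! = 1/814773960; Racah Σ t=3..4: t=3:−1/783820800 t=4:+1/418037760 = 1/895795200; ⇒ 3j(5 8 7; 1 5 -6)² = 143/23256, sgn -1
I_A²/I_B² = (3721/503880)/(143/23256) = 11163/9295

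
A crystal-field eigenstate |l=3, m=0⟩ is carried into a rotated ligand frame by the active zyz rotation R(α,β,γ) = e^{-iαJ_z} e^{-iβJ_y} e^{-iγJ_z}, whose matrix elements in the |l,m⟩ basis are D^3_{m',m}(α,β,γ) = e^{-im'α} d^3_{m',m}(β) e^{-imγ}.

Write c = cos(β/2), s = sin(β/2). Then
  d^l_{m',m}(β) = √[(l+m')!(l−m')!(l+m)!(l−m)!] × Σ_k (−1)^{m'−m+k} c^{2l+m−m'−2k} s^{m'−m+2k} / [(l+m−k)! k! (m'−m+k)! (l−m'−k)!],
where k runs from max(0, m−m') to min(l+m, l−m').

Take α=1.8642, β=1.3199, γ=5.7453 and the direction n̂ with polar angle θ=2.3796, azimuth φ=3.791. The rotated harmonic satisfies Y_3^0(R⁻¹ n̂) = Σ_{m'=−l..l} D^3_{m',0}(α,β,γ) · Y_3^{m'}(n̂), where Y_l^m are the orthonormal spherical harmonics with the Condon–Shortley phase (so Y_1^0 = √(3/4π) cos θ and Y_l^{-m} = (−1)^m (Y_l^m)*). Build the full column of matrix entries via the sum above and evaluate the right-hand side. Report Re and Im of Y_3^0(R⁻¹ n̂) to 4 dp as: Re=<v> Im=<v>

Need the full column D^3_{m',0} for m'=−3..3 at α=1.8642, β=1.3199, γ=5.7453.
cos(β/2)=0.790023, sin(β/2)=0.613077
d^3_{-3,0}: single k=3 term ⇒ +0.508136;  D = +0.391708-0.323677i
d^3_{-2,0}: k∈[2..3] ⇒ +0.801955 -0.482949 = +0.319006;  D = -0.265640-0.176635i
d^3_{-1,0}: k∈[1..3] ⇒ +0.653588 -1.180801 +0.237032 = -0.290181;  D = +0.083924-0.277780i
d^3_{0,0}: k∈[0..3] ⇒ +0.243130 -1.317746 +0.793566 -0.053100 = -0.334150;  D = -0.334150+0.000000i
d^3_{1,0}: k∈[0..2] ⇒ -0.653588 +1.180801 -0.237032 = +0.290181;  D = -0.083924-0.277780i
d^3_{2,0}: k∈[0..1] ⇒ +0.801955 -0.482949 = +0.319006;  D = -0.265640+0.176635i
d^3_{3,0}: single k=0 term ⇒ -0.508136;  D = -0.391708-0.323677i
Y_3^{m'}(θ=2.3796,φ=3.791) and Σ D·Y over m':
  (+0.3917-0.3237i)·(+0.0506+0.1276i)  (-0.2656-0.1766i)·(-0.0947+0.3394i)  (+0.0839-0.2778i)·(-0.2873+0.2182i)  (-0.3342+0.0000i)·(+0.1034+0.0000i)  (-0.0839-0.2778i)·(+0.2873+0.2182i)  (-0.2656+0.1766i)·(-0.0947-0.3394i)  (-0.3917-0.3237i)·(-0.0506+0.1276i)
Y_3^0(R⁻¹ n̂) = +0.330873+0.000000i

Re=0.3309 Im=0.0000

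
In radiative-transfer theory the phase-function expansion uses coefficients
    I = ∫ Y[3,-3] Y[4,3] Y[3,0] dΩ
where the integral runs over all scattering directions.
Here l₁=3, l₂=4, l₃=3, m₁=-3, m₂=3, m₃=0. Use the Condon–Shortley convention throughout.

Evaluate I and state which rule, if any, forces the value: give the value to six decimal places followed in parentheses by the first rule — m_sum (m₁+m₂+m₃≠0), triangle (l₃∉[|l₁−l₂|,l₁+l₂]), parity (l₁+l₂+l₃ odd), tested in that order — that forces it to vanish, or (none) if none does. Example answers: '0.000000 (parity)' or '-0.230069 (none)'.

0.203551 (none)

Checks pass: Σm=0; 10 even; l₃=3∈[1,7].
(2·3+1)(2·4+1)(2·3+1) = 441
Δ: 4! 2! 4! / 11! → 1/34650
sum: t=1:−1/72 t=2:+1/16 t=3:−1/72 = 5/144
3j²(3 4 3; 0 0 0) = Δ·Π!·Σ² = 2/77  (sign -1)
sum: t=4:+1/288 = 1/288
3j²(3 4 3; -3 3 0) = Δ·Π!·Σ² = 1/22  (sign -1)
combine: 4πI² = 441·2/77·1/22 = 63/121
take √, sign +1: I = 0.20355073
No selection rule forces the value: the integral is nonzero (none).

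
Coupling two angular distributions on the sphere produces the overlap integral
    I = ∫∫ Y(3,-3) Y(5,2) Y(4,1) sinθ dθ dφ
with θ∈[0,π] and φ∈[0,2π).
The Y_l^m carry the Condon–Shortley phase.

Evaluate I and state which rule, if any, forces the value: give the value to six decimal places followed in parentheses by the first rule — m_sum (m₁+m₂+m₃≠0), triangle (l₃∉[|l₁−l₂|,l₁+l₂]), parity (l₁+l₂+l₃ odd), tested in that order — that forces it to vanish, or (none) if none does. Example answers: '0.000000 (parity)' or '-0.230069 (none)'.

-0.179179 (none)

m-sum 0 ✓  L=12 even ✓  2≤4≤8 ✓
Π(2lᵢ+1) = 7×11×9 = 693
triangle coeff Δ(3,5,4) = 1/180180
Σ_t [1,3]: t=1:−1/576 t=2:+1/144 t=3:−1/576 = 1/288
(3j)²=20/1001 [(3 5 4; 0 0 0)], sign=+1
Σ_t [4,4]: t=4:+1/1728 = 1/1728
(3j)²=25/858 [(3 5 4; -3 2 1)], sign=-1
⇒ 4πI² = 750/1859
I = (-1)√(750/1859/(4π)) = -0.17917854
No selection rule forces the value: the integral is nonzero (none).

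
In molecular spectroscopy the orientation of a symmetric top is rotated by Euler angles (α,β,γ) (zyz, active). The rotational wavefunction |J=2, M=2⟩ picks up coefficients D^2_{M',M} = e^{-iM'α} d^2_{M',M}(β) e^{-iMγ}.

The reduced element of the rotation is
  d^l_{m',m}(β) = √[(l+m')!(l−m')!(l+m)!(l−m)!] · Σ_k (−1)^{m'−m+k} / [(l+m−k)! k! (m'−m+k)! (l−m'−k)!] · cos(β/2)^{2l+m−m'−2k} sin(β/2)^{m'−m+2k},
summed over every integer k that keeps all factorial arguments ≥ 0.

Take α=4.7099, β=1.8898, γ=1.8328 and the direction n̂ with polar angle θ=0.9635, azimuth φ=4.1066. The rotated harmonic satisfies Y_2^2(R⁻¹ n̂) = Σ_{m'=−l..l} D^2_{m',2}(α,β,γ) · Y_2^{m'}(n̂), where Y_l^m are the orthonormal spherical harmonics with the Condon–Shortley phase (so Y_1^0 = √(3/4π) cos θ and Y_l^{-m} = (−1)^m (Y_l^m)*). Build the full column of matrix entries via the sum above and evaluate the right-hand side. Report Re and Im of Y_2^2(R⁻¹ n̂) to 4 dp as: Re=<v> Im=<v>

Re=-0.2533 Im=-0.1671

Need the full column D^2_{m',2} for m'=−2..2 at α=4.7099, β=1.8898, γ=1.8328.
cos(β/2)=0.585824, sin(β/2)=0.810438
d^2_{-2,2}: single k=4 term ⇒ +0.431400;  D = +0.372436-0.217709i
d^2_{-1,2}: single k=3 term ⇒ +0.623673;  D = +0.313400+0.539211i
d^2_{0,2}: single k=2 term ⇒ +0.552141;  D = -0.478055+0.276266i
d^2_{1,2}: single k=1 term ⇒ +0.325875;  D = -0.162350-0.282555i
d^2_{2,2}: single k=0 term ⇒ +0.117779;  D = +0.102268-0.058423i
Y_2^{m'}(θ=0.9635,φ=4.1066) and Σ D·Y over m':
  (+0.3724-0.2177i)·(-0.0916-0.2439i)  (+0.3134+0.5392i)·(-0.2061+0.2976i)  (-0.4781+0.2763i)·(-0.0073+0.0000i)  (-0.1624-0.2826i)·(+0.2061+0.2976i)  (+0.1023-0.0584i)·(-0.0916+0.2439i)
Y_2^2(R⁻¹ n̂) = -0.253288-0.167055i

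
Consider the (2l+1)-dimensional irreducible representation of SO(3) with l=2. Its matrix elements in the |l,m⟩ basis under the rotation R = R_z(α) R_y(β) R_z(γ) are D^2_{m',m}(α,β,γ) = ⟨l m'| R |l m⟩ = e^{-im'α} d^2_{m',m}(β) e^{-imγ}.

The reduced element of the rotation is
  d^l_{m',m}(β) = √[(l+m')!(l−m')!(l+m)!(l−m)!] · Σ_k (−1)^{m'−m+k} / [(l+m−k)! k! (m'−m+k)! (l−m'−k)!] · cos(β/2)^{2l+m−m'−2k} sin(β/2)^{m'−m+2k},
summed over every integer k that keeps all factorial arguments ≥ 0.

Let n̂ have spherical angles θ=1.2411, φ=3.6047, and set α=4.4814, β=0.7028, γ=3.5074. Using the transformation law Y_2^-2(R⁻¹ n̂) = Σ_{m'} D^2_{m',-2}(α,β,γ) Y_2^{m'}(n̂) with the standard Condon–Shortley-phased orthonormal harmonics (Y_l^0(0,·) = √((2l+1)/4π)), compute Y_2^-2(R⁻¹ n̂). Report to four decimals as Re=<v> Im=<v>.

Re=-0.2285 Im=-0.0144

Need the full column D^2_{m',-2} for m'=−2..2 at α=4.4814, β=0.7028, γ=3.5074.
cos(β/2)=0.938892, sin(β/2)=0.344213
d^2_{-2,-2}: single k=0 term ⇒ +0.777073;  D = -0.748996-0.206998i
d^2_{-1,-2}: single k=0 term ⇒ -0.569775;  D = -0.273477+0.499853i
d^2_{0,-2}: single k=0 term ⇒ +0.255835;  D = +0.190366+0.170916i
d^2_{1,-2}: single k=0 term ⇒ -0.076582;  D = +0.062849-0.043758i
d^2_{2,-2}: single k=0 term ⇒ +0.014038;  D = -0.005171-0.013051i
Y_2^{m'}(θ=1.2411,φ=3.6047) and Σ D·Y over m':
  (-0.7490-0.2070i)·(+0.2078-0.2764i)  (-0.2735+0.4999i)·(-0.2117+0.1057i)  (+0.1904+0.1709i)·(-0.2162+0.0000i)  (+0.0628-0.0438i)·(+0.2117+0.1057i)  (-0.0052-0.0131i)·(+0.2078+0.2764i)
Y_2^-2(R⁻¹ n̂) = -0.228471-0.014438i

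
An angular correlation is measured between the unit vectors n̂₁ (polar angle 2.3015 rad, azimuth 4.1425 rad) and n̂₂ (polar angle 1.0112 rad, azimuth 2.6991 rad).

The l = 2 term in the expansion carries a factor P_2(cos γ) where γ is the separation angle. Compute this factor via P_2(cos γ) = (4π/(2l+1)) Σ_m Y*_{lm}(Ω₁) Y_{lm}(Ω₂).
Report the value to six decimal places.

-0.387306

Summing Y*_{l m}(θ₁,φ₁)·Y_{l m}(θ₂,φ₂) over m ∈ [−2, 2]; prefactor 4π/(2·2+1) = 2.513274:
  [-2]  conj(Y_{2,-2})(Ω₁) = -0.08950 + 0.19463j ; Y_{2,-2}(Ω₂) = 0.17569 + 0.21470j ; Δ = -0.05751 + 0.01498j
  [-1]  conj(Y_{2,-1})(Ω₁) = 0.20716 + 0.32328j ; Y_{2,-1}(Ω₂) = -0.31408 - 0.14882j ; Δ = -0.01695 - 0.13237j
  [+0]  conj(Y_{2,0})(Ω₁) = 0.10605 + 0.00000j ; Y_{2,0}(Ω₂) = -0.04876 + 0.00000j ; Δ = -0.00517 + 0.00000j
  [+1]  conj(Y_{2,1})(Ω₁) = -0.20716 + 0.32328j ; Y_{2,1}(Ω₂) = 0.31408 - 0.14882j ; Δ = -0.01695 + 0.13237j
  [+2]  conj(Y_{2,2})(Ω₁) = -0.08950 - 0.19463j ; Y_{2,2}(Ω₂) = 0.17569 - 0.21470j ; Δ = -0.05751 - 0.01498j
Total Σ_m = -0.15410 + 0.00000j. Multiply by 2.513274: -0.38731 + 0.00000j. P_2(cos γ) = -0.387306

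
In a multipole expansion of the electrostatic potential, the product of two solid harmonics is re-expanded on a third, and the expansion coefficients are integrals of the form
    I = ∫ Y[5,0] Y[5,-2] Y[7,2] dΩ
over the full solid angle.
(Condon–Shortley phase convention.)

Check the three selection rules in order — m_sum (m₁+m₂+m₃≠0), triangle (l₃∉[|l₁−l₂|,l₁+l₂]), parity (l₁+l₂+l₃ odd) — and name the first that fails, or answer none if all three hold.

azimuthal sum: 0 − 2 + 2 = 0  ✓
0 ≤ 7 ≤ 10 (triangle on l)  ✓
L = 5 + 5 + 7 = 17 (odd)  ✗

parity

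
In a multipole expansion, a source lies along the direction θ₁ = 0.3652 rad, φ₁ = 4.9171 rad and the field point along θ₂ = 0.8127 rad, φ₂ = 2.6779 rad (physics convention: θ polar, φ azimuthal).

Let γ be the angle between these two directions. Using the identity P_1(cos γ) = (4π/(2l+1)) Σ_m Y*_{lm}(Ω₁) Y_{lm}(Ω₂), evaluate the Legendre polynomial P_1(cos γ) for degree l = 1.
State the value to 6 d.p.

0.481481

Addition theorem: P_1(cos γ) = (4π/3) Σ_m Y*_{lm}(Ω₁) Y_{lm}(Ω₂), m = −1…1:
  [-1]  conj(Y_{1,-1})(Ω₁) = (0.025083, -0.120812) ; Y_{1,-1}(Ω₂) = (-0.224388, -0.112207) ; Δ = (-0.019184, 0.024294)
  [+0]  conj(Y_{1,0})(Ω₁) = (0.456380, -0.000000) ; Y_{1,0}(Ω₂) = (0.335934, 0.000000) ; Δ = (0.153314, 0.000000)
  [+1]  conj(Y_{1,1})(Ω₁) = (-0.025083, -0.120812) ; Y_{1,1}(Ω₂) = (0.224388, -0.112207) ; Δ = (-0.019184, -0.024294)
Σ over m = (0.114945, 0.000000); ×(4π/3) → (0.481481, 0.000000). Real part: 0.481481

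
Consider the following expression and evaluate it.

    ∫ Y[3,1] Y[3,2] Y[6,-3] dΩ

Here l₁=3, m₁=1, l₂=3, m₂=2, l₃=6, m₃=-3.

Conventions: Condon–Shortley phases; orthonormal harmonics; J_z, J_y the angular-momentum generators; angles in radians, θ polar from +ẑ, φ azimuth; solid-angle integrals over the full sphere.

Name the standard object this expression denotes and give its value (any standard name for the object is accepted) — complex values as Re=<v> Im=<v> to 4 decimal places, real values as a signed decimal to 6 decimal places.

This is a Gaunt coefficient — the integral of a triple product of spherical harmonics over the sphere.
m-sum 0 ✓  L=12 even ✓  0≤6≤6 ✓
Π(2lᵢ+1) = 7×7×13 = 637
triangle coeff Δ(3,3,6) = 1/12012
Σ_t [0,0]: t=0:+1/1296 = 1/1296
(3j)²=100/3003 [(3 3 6; 0 0 0)], sign=+1
Σ_t [0,0]: t=0:+1/5760 = 1/5760
(3j)²=9/286 [(3 3 6; 1 2 -3)], sign=-1
⇒ 4πI² = 1050/1573
I = (-1)√(1050/1573/(4π)) = -0.23047581

Gaunt coefficient, -0.230476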